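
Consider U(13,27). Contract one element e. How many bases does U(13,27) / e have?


Contracting e from U(13,27) gives U(12,26).
Bases of U(12,26) = C(26,12) = 26! / (12! * 14!) = 9657700.

9657700


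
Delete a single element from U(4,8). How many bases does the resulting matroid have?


Deleting e from U(4,8) gives U(4,7) since n > r.
Bases of U(4,7) = (7 choose 4) = 35.

35


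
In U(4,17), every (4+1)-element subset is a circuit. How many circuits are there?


In U(4,17), circuits are the (5)-element subsets.
Any set of 5 elements is dependent, and removing any one element gives
an independent set of size 4, so it is a minimal dependent set.
Number of circuits = C(17,5) = 6188.

6188


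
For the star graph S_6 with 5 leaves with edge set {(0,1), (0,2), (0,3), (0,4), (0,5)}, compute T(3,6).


A star on 6 vertices is a tree with 5 edges.
T(x,y) = x^(5) for any tree.
T(3,6) = 3^5 = 243.

243


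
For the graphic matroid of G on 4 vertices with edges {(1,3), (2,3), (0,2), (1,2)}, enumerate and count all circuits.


A circuit in a graphic matroid = edge set of a simple cycle.
G has 4 vertices and 4 edges.
Enumerating all minimal edge subsets forming cycles...
Total circuits found: 1.

1


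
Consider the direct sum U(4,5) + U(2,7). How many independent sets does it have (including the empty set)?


For a direct sum, |I(M1+M2)| = |I(M1)| * |I(M2)|.
|I(U(4,5))| = sum C(5,k) for k=0..4 = 31.
|I(U(2,7))| = sum C(7,k) for k=0..2 = 29.
Total = 31 * 29 = 899.

899


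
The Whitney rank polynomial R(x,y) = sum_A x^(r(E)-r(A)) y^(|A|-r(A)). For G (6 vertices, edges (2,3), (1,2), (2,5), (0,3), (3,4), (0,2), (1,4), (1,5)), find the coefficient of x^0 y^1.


R(x,y) = sum over A in 2^E of x^(r(E)-r(A)) * y^(|A|-r(A)).
G has 6 vertices, 8 edges. r(E) = 5.
Enumerate all 2^8 = 256 subsets.
Count subsets with r(E)-r(A)=0 and |A|-r(A)=1: 25.

25


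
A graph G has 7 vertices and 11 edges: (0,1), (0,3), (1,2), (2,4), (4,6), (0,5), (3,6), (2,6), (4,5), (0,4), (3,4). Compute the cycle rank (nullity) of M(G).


Cycle rank (nullity) = |E| - r(M) = |E| - (|V| - c).
|E| = 11, |V| = 7, c = 1.
Nullity = 11 - (7 - 1) = 11 - 6 = 5.

5


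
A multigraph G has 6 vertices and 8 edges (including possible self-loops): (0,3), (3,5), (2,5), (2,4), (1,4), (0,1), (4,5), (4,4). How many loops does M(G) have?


In a graphic matroid, a loop is a self-loop edge (u,u) with rank 0.
Examining all 8 edges for self-loops...
Self-loops found: (4,4)
Number of loops = 1.

1


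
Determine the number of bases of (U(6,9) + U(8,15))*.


(M1+M2)* = M1* + M2*.
M1* = U(3,9), bases: C(9,3) = 84.
M2* = U(7,15), bases: C(15,7) = 6435.
|B(M*)| = 84 * 6435 = 540540.

540540


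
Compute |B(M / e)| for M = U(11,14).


Contracting e from U(11,14) gives U(10,13).
Bases of U(10,13) = C(13,10) = 286.

286


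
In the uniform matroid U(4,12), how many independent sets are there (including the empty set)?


Independent sets of U(4,12) are all subsets of size <= 4.
Count = C(12,0) + C(12,1) + C(12,2) + C(12,3) + C(12,4)
     = 1 + 12 + 66 + 220 + 495
     = 794.

794


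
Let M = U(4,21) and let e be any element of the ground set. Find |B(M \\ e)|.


Deleting e from U(4,21) gives U(4,20) since n > r.
Bases of U(4,20) = C(20,4) = (20 * 19 * 18 * 17) / (1 * 2 * 3 * 4) = 4845.

4845


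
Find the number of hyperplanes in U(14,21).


Hyperplanes of U(14,21) are flats of rank 13.
In a uniform matroid, these are exactly the (13)-element subsets.
Count = C(21,13) = 21! / (13! * 8!) = 203490.

203490


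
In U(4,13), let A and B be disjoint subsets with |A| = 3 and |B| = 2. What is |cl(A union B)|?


|A union B| = 3 + 2 = 5 (disjoint).
In U(4,13), cl(S) = S if |S| < 4, else cl(S) = E.
Since 5 >= 4, cl(A union B) = E.
|cl(A union B)| = 13.

13


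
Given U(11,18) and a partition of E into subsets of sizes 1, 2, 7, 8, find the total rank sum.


r(Ai) = min(|Ai|, 11) for each part.
Sum = min(1,11) + min(2,11) + min(7,11) + min(8,11)
    = 1 + 2 + 7 + 8
    = 18.

18


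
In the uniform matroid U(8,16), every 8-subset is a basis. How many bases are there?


Bases of U(8,16) are all 8-element subsets of the 16-element ground set.
Number of bases = C(16,8).
(16 choose 8) = 12870.

12870


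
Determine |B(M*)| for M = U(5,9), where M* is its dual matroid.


The dual of U(r,n) is U(n-r, n) = U(4,9).
Bases of U(4,9) are all (4)-element subsets.
|B(M*)| = C(9,4) = (9 * 8 * 7 * 6) / (1 * 2 * 3 * 4) = 126.

126


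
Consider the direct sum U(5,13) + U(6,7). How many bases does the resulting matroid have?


Bases of a direct sum M1 + M2: |B| = |B(M1)| * |B(M2)|.
|B(U(5,13))| = C(13,5) = 1287.
|B(U(6,7))| = C(7,6) = 7.
Total bases = 1287 * 7 = 9009.

9009


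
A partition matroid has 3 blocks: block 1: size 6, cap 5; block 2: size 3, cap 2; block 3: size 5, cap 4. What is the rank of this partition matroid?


Rank of a partition matroid = sum of min(|Si|, ci) for each block.
= min(6,5) + min(3,2) + min(5,4)
= 5 + 2 + 4
= 11.

11


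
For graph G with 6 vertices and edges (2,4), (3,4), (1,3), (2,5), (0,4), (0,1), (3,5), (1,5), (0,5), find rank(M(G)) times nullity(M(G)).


r(M) = |V| - c = 6 - 1 = 5.
nullity = |E| - r(M) = 9 - 5 = 4.
Product = 5 * 4 = 20.

20


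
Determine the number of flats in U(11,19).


Flats of U(11,19): every subset of size < 11 is a flat, plus E itself.
Count = (19 choose 0) + (19 choose 1) + (19 choose 2) + (19 choose 3) + (19 choose 4) + (19 choose 5) + (19 choose 6) + (19 choose 7) + (19 choose 8) + (19 choose 9) + (19 choose 10) + 1
     = 1 + 19 + 171 + 969 + 3876 + 11628 + 27132 + 50388 + 75582 + 92378 + 92378 + 1
     = 354523.

354523


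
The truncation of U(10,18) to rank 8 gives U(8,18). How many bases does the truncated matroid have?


Truncating U(10,18) to rank 8 gives U(8,18).
Bases of U(8,18) are all 8-element subsets of 18 elements.
Number of bases = (18 choose 8) = 43758.

43758


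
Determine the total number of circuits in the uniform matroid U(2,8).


In U(2,8), circuits are the (3)-element subsets.
Any set of 3 elements is dependent, and removing any one element gives
an independent set of size 2, so it is a minimal dependent set.
Number of circuits = C(8,3) = 8! / (3! * 5!) = 56.

56


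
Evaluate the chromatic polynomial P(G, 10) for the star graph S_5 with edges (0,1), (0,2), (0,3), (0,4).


P(tree, k) = k * (k-1)^(4) for any tree on 5 vertices.
P(10) = 10 * 9^4 = 10 * 6561 = 65610.

65610


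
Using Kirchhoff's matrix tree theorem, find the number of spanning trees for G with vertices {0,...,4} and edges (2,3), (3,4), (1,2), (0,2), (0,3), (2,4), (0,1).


By Kirchhoff's matrix tree theorem, the number of spanning trees equals
the determinant of any cofactor of the Laplacian matrix L.
G has 5 vertices and 7 edges.
Computing the (4 x 4) cofactor determinant gives 21.

21


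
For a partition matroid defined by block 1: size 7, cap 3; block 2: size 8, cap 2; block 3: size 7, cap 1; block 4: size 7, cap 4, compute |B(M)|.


A basis picks exactly ci elements from block i.
Number of bases = product of C(|Si|, ci).
= C(7,3) * C(8,2) * C(7,1) * C(7,4)
= 35 * 28 * 7 * 35
= 240100.

240100


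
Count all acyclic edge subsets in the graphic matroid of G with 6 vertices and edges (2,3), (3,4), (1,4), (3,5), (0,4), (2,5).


An independent set in a graphic matroid is an acyclic edge subset.
G has 6 vertices and 6 edges.
Enumerate all 2^6 = 64 subsets, checking for acyclicity.
Total independent sets = 56.

56


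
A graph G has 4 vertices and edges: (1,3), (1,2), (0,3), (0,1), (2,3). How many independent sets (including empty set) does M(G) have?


An independent set in a graphic matroid is an acyclic edge subset.
G has 4 vertices and 5 edges.
Enumerate all 2^5 = 32 subsets, checking for acyclicity.
Total independent sets = 24.

24


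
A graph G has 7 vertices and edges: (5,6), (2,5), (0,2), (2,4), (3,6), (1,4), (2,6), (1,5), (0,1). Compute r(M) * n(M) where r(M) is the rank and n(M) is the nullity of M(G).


r(M) = |V| - c = 7 - 1 = 6.
nullity = |E| - r(M) = 9 - 6 = 3.
Product = 6 * 3 = 18.

18


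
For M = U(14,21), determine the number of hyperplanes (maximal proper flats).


Hyperplanes of U(14,21) are flats of rank 13.
In a uniform matroid, these are exactly the (13)-element subsets.
Count = C(21,13) = 21! / (13! * 8!) = 203490.

203490


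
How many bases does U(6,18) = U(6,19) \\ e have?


Deleting e from U(6,19) gives U(6,18) since n > r.
Bases of U(6,18) = C(18,6) = 18564.

18564


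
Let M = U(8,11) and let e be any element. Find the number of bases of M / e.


Contracting e from U(8,11) gives U(7,10).
Bases of U(7,10) = C(10,7) = 120.

120


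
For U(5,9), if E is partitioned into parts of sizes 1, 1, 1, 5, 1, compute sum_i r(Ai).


r(Ai) = min(|Ai|, 5) for each part.
Sum = min(1,5) + min(1,5) + min(1,5) + min(5,5) + min(1,5)
    = 1 + 1 + 1 + 5 + 1
    = 9.

9


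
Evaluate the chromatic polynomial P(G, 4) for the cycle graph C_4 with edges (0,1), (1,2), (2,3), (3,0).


P(C_4, k) = (k-1)^4 + (-1)^4*(k-1).
P(4) = (3)^4 + 3
= 81 + 3 = 84.

84


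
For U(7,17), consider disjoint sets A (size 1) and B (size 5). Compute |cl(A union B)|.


|A union B| = 1 + 5 = 6 (disjoint).
In U(7,17), cl(S) = S if |S| < 7, else cl(S) = E.
Since 6 < 7, cl(A union B) = A union B.
|cl(A union B)| = 6.

6


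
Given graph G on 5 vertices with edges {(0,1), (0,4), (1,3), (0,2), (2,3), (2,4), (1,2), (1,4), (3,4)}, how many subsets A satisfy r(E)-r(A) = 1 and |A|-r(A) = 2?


R(x,y) = sum over A in 2^E of x^(r(E)-r(A)) * y^(|A|-r(A)).
G has 5 vertices, 9 edges. r(E) = 4.
Enumerate all 2^9 = 512 subsets.
Count subsets with r(E)-r(A)=1 and |A|-r(A)=2: 15.

15


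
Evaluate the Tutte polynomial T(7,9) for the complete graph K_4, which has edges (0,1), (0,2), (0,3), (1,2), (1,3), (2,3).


T(K_4; x,y) = x^3 + 3x^2 + 4xy + 2x + y^3 + 3y^2 + 2y.
Substituting x=7, y=9:
= 343 + 147 + 252 + 14 + 729 + 243 + 18
= 1746.

1746


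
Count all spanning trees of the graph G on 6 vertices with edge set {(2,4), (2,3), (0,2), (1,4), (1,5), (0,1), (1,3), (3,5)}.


By Kirchhoff's matrix tree theorem, the number of spanning trees equals
the determinant of any cofactor of the Laplacian matrix L.
G has 6 vertices and 8 edges.
Computing the (5 x 5) cofactor determinant gives 32.

32


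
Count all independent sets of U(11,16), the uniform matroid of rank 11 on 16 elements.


Independent sets of U(11,16) are all subsets of size <= 11.
Count = (16 choose 0) + (16 choose 1) + (16 choose 2) + (16 choose 3) + (16 choose 4) + (16 choose 5) + (16 choose 6) + (16 choose 7) + (16 choose 8) + (16 choose 9) + (16 choose 10) + (16 choose 11)
     = 1 + 16 + 120 + 560 + 1820 + 4368 + 8008 + 11440 + 12870 + 11440 + 8008 + 4368
     = 63019.

63019


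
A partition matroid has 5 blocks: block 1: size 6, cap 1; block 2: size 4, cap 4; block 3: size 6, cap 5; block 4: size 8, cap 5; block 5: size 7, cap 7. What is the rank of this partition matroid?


Rank of a partition matroid = sum of min(|Si|, ci) for each block.
= min(6,1) + min(4,4) + min(6,5) + min(8,5) + min(7,7)
= 1 + 4 + 5 + 5 + 7
= 22.

22


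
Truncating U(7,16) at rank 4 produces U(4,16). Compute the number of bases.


Truncating U(7,16) to rank 4 gives U(4,16).
Bases of U(4,16) are all 4-element subsets of 16 elements.
Number of bases = (16 choose 4) = 1820.

1820


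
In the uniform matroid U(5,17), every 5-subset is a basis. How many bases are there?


Bases of U(5,17) are all 5-element subsets of the 17-element ground set.
Number of bases = C(17,5).
C(17,5) = 6188.

6188


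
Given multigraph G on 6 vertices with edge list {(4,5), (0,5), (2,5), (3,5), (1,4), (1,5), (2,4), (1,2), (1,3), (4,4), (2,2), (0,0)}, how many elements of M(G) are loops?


In a graphic matroid, a loop is a self-loop edge (u,u) with rank 0.
Examining all 12 edges for self-loops...
Self-loops found: (4,4), (2,2), (0,0)
Number of loops = 3.

3


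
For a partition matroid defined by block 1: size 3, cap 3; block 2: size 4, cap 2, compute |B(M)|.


A basis picks exactly ci elements from block i.
Number of bases = product of C(|Si|, ci).
= C(3,3) * C(4,2)
= 1 * 6
= 6.

6


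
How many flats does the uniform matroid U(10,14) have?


Flats of U(10,14): every subset of size < 10 is a flat, plus E itself.
Count = C(14,0) + C(14,1) + C(14,2) + C(14,3) + C(14,4) + C(14,5) + C(14,6) + C(14,7) + C(14,8) + C(14,9) + 1
     = 1 + 14 + 91 + 364 + 1001 + 2002 + 3003 + 3432 + 3003 + 2002 + 1
     = 14914.

14914


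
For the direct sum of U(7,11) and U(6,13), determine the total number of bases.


Bases of a direct sum M1 + M2: |B| = |B(M1)| * |B(M2)|.
|B(U(7,11))| = C(11,7) = 330.
|B(U(6,13))| = C(13,6) = 1716.
Total bases = 330 * 1716 = 566280.

566280


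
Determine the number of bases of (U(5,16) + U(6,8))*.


(M1+M2)* = M1* + M2*.
M1* = U(11,16), bases: C(16,11) = 4368.
M2* = U(2,8), bases: C(8,2) = 28.
|B(M*)| = 4368 * 28 = 122304.

122304


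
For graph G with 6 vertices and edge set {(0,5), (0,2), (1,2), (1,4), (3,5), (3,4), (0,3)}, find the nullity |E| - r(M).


Cycle rank (nullity) = |E| - r(M) = |E| - (|V| - c).
|E| = 7, |V| = 6, c = 1.
Nullity = 7 - (6 - 1) = 7 - 5 = 2.

2


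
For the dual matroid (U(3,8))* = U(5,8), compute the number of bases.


The dual of U(r,n) is U(n-r, n) = U(5,8).
Bases of U(5,8) are all (5)-element subsets.
|B(M*)| = C(8,5) = 8! / (5! * 3!) = 56.

56


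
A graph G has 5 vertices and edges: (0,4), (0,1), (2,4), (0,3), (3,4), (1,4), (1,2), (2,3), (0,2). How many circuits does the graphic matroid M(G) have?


A circuit in a graphic matroid = edge set of a simple cycle.
G has 5 vertices and 9 edges.
Enumerating all minimal edge subsets forming cycles...
Total circuits found: 22.

22


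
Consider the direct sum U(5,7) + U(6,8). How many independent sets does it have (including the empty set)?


For a direct sum, |I(M1+M2)| = |I(M1)| * |I(M2)|.
|I(U(5,7))| = sum C(7,k) for k=0..5 = 120.
|I(U(6,8))| = sum C(8,k) for k=0..6 = 247.
Total = 120 * 247 = 29640.

29640


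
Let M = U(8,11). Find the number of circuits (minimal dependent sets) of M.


In U(8,11), circuits are the (9)-element subsets.
Any set of 9 elements is dependent, and removing any one element gives
an independent set of size 8, so it is a minimal dependent set.
Number of circuits = (11 choose 9) = 55.

55


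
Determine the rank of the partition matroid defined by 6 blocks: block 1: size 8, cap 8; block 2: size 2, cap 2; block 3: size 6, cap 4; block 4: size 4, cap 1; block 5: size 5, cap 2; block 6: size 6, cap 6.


Rank of a partition matroid = sum of min(|Si|, ci) for each block.
= min(8,8) + min(2,2) + min(6,4) + min(4,1) + min(5,2) + min(6,6)
= 8 + 2 + 4 + 1 + 2 + 6
= 23.

23


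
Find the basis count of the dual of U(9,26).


The dual of U(r,n) is U(n-r, n) = U(17,26).
Bases of U(17,26) are all (17)-element subsets.
|B(M*)| = C(26,17) = 3124550.

3124550


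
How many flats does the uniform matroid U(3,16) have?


Flats of U(3,16): every subset of size < 3 is a flat, plus E itself.
Count = (16 choose 0) + (16 choose 1) + (16 choose 2) + 1
     = 1 + 16 + 120 + 1
     = 138.

138


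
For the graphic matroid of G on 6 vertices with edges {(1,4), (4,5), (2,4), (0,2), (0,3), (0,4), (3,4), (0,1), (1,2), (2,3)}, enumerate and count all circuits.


A circuit in a graphic matroid = edge set of a simple cycle.
G has 6 vertices and 10 edges.
Enumerating all minimal edge subsets forming cycles...
Total circuits found: 22.

22


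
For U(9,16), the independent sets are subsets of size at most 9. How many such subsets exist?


Independent sets of U(9,16) are all subsets of size <= 9.
Count = C(16,0) + C(16,1) + C(16,2) + C(16,3) + C(16,4) + C(16,5) + C(16,6) + C(16,7) + C(16,8) + C(16,9)
     = 1 + 16 + 120 + 560 + 1820 + 4368 + 8008 + 11440 + 12870 + 11440
     = 50643.

50643


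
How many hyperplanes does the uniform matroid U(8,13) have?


Hyperplanes of U(8,13) are flats of rank 7.
In a uniform matroid, these are exactly the (7)-element subsets.
Count = C(13,7) = 1716.

1716


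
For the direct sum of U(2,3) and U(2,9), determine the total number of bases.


Bases of a direct sum M1 + M2: |B| = |B(M1)| * |B(M2)|.
|B(U(2,3))| = C(3,2) = 3.
|B(U(2,9))| = C(9,2) = 36.
Total bases = 3 * 36 = 108.

108


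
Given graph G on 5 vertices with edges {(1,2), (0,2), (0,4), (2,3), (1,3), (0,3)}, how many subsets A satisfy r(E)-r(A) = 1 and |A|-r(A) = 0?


R(x,y) = sum over A in 2^E of x^(r(E)-r(A)) * y^(|A|-r(A)).
G has 5 vertices, 6 edges. r(E) = 4.
Enumerate all 2^6 = 64 subsets.
Count subsets with r(E)-r(A)=1 and |A|-r(A)=0: 18.

18


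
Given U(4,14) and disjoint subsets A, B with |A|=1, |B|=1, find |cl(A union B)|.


|A union B| = 1 + 1 = 2 (disjoint).
In U(4,14), cl(S) = S if |S| < 4, else cl(S) = E.
Since 2 < 4, cl(A union B) = A union B.
|cl(A union B)| = 2.

2


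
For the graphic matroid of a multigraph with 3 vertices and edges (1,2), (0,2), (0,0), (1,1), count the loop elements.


In a graphic matroid, a loop is a self-loop edge (u,u) with rank 0.
Examining all 4 edges for self-loops...
Self-loops found: (0,0), (1,1)
Number of loops = 2.

2


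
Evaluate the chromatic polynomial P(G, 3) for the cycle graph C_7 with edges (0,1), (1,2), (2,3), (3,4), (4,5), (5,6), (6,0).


P(C_7, k) = (k-1)^7 + (-1)^7*(k-1).
P(3) = (2)^7 - 2
= 128 - 2 = 126.

126


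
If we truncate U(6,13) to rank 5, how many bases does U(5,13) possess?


Truncating U(6,13) to rank 5 gives U(5,13).
Bases of U(5,13) are all 5-element subsets of 13 elements.
Number of bases = C(13,5) = 1287.

1287


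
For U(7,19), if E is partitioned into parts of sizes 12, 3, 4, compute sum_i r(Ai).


r(Ai) = min(|Ai|, 7) for each part.
Sum = min(12,7) + min(3,7) + min(4,7)
    = 7 + 3 + 4
    = 14.

14


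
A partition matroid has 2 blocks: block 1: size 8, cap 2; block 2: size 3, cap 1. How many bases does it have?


A basis picks exactly ci elements from block i.
Number of bases = product of C(|Si|, ci).
= C(8,2) * C(3,1)
= 28 * 3
= 84.

84


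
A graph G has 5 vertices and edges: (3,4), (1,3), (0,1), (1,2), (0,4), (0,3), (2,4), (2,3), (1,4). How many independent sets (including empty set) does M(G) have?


An independent set in a graphic matroid is an acyclic edge subset.
G has 5 vertices and 9 edges.
Enumerate all 2^9 = 512 subsets, checking for acyclicity.
Total independent sets = 198.

198


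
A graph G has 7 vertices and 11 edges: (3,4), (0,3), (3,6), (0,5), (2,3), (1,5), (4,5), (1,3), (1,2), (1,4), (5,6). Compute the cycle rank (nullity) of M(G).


Cycle rank (nullity) = |E| - r(M) = |E| - (|V| - c).
|E| = 11, |V| = 7, c = 1.
Nullity = 11 - (7 - 1) = 11 - 6 = 5.

5


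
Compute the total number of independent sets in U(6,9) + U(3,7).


For a direct sum, |I(M1+M2)| = |I(M1)| * |I(M2)|.
|I(U(6,9))| = sum C(9,k) for k=0..6 = 466.
|I(U(3,7))| = sum C(7,k) for k=0..3 = 64.
Total = 466 * 64 = 29824.

29824


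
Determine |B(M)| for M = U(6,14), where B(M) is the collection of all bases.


Bases of U(6,14) are all 6-element subsets of the 14-element ground set.
Number of bases = C(14,6).
(14 choose 6) = 3003.

3003


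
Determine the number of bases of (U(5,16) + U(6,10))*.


(M1+M2)* = M1* + M2*.
M1* = U(11,16), bases: C(16,11) = 4368.
M2* = U(4,10), bases: C(10,4) = 210.
|B(M*)| = 4368 * 210 = 917280.

917280


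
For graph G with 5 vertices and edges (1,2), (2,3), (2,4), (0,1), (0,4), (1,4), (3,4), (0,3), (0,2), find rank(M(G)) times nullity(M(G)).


r(M) = |V| - c = 5 - 1 = 4.
nullity = |E| - r(M) = 9 - 4 = 5.
Product = 4 * 5 = 20.

20


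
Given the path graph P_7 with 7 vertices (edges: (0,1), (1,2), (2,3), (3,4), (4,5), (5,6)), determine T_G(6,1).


A path on 7 vertices is a tree with 6 edges.
T(x,y) = x^(6) for any tree.
T(6,1) = 6^6 = 46656.

46656


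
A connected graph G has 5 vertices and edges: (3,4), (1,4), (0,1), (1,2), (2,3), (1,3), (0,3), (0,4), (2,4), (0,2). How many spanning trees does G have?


By Kirchhoff's matrix tree theorem, the number of spanning trees equals
the determinant of any cofactor of the Laplacian matrix L.
G has 5 vertices and 10 edges.
Computing the (4 x 4) cofactor determinant gives 125.

125


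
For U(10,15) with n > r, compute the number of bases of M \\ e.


Deleting e from U(10,15) gives U(10,14) since n > r.
Bases of U(10,14) = C(14,10) = 1001.

1001


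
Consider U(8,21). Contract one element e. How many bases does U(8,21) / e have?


Contracting e from U(8,21) gives U(7,20).
Bases of U(7,20) = (20 choose 7) = 77520.

77520


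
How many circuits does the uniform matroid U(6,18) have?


In U(6,18), circuits are the (7)-element subsets.
Any set of 7 elements is dependent, and removing any one element gives
an independent set of size 6, so it is a minimal dependent set.
Number of circuits = (18 choose 7) = 31824.

31824


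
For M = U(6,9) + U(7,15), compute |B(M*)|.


(M1+M2)* = M1* + M2*.
M1* = U(3,9), bases: C(9,3) = 84.
M2* = U(8,15), bases: C(15,8) = 6435.
|B(M*)| = 84 * 6435 = 540540.

540540


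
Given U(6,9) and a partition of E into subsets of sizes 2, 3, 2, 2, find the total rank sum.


r(Ai) = min(|Ai|, 6) for each part.
Sum = min(2,6) + min(3,6) + min(2,6) + min(2,6)
    = 2 + 3 + 2 + 2
    = 9.

9


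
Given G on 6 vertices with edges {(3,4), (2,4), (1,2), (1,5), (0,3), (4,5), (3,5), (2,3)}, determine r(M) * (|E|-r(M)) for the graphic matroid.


r(M) = |V| - c = 6 - 1 = 5.
nullity = |E| - r(M) = 8 - 5 = 3.
Product = 5 * 3 = 15.

15


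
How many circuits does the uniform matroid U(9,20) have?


In U(9,20), circuits are the (10)-element subsets.
Any set of 10 elements is dependent, and removing any one element gives
an independent set of size 9, so it is a minimal dependent set.
Number of circuits = C(20,10) = 184756.

184756


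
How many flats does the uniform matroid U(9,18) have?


Flats of U(9,18): every subset of size < 9 is a flat, plus E itself.
Count = C(18,0) + C(18,1) + C(18,2) + C(18,3) + C(18,4) + C(18,5) + C(18,6) + C(18,7) + C(18,8) + 1
     = 1 + 18 + 153 + 816 + 3060 + 8568 + 18564 + 31824 + 43758 + 1
     = 106763.

106763


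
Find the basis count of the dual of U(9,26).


The dual of U(r,n) is U(n-r, n) = U(17,26).
Bases of U(17,26) are all (17)-element subsets.
|B(M*)| = (26 choose 17) = 3124550.

3124550


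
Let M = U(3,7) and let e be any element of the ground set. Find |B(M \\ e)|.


Deleting e from U(3,7) gives U(3,6) since n > r.
Bases of U(3,6) = C(6,3) = 6! / (3! * 3!) = 20.

20


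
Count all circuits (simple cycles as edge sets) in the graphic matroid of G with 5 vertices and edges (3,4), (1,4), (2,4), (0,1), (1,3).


A circuit in a graphic matroid = edge set of a simple cycle.
G has 5 vertices and 5 edges.
Enumerating all minimal edge subsets forming cycles...
Total circuits found: 1.

1


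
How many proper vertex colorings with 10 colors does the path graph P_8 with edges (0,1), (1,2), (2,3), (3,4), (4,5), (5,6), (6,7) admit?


P(P_8, k) = k * (k-1)^(7).
P(10) = 10 * 9^7 = 10 * 4782969 = 47829690.

47829690


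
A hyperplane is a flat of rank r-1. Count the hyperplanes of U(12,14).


Hyperplanes of U(12,14) are flats of rank 11.
In a uniform matroid, these are exactly the (11)-element subsets.
Count = C(14,11) = 364.

364


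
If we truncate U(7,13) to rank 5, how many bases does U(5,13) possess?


Truncating U(7,13) to rank 5 gives U(5,13).
Bases of U(5,13) are all 5-element subsets of 13 elements.
Number of bases = C(13,5) = 13! / (5! * 8!) = 1287.

1287


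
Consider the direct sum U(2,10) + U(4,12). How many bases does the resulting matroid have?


Bases of a direct sum M1 + M2: |B| = |B(M1)| * |B(M2)|.
|B(U(2,10))| = C(10,2) = 45.
|B(U(4,12))| = C(12,4) = 495.
Total bases = 45 * 495 = 22275.

22275


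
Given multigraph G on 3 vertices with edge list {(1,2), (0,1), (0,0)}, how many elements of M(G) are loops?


In a graphic matroid, a loop is a self-loop edge (u,u) with rank 0.
Examining all 3 edges for self-loops...
Self-loops found: (0,0)
Number of loops = 1.

1


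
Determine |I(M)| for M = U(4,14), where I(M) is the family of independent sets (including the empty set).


Independent sets of U(4,14) are all subsets of size <= 4.
Count = (14 choose 0) + (14 choose 1) + (14 choose 2) + (14 choose 3) + (14 choose 4)
     = 1 + 14 + 91 + 364 + 1001
     = 1471.

1471


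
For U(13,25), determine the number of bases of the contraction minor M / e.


Contracting e from U(13,25) gives U(12,24).
Bases of U(12,24) = C(24,12) = 24! / (12! * 12!) = 2704156.

2704156


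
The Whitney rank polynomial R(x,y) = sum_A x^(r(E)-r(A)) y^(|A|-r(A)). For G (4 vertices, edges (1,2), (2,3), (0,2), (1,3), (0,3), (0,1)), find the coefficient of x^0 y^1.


R(x,y) = sum over A in 2^E of x^(r(E)-r(A)) * y^(|A|-r(A)).
G has 4 vertices, 6 edges. r(E) = 3.
Enumerate all 2^6 = 64 subsets.
Count subsets with r(E)-r(A)=0 and |A|-r(A)=1: 15.

15


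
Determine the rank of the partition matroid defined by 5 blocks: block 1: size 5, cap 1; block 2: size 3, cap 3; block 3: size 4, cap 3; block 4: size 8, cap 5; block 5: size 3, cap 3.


Rank of a partition matroid = sum of min(|Si|, ci) for each block.
= min(5,1) + min(3,3) + min(4,3) + min(8,5) + min(3,3)
= 1 + 3 + 3 + 5 + 3
= 15.

15


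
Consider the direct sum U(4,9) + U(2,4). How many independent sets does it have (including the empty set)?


For a direct sum, |I(M1+M2)| = |I(M1)| * |I(M2)|.
|I(U(4,9))| = sum C(9,k) for k=0..4 = 256.
|I(U(2,4))| = sum C(4,k) for k=0..2 = 11.
Total = 256 * 11 = 2816.

2816


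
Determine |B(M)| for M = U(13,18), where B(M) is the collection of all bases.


Bases of U(13,18) are all 13-element subsets of the 18-element ground set.
Number of bases = C(18,13).
C(18,13) = 8568.

8568


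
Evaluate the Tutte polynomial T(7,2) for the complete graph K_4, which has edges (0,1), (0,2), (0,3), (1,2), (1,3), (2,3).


T(K_4; x,y) = x^3 + 3x^2 + 4xy + 2x + y^3 + 3y^2 + 2y.
Substituting x=7, y=2:
= 343 + 147 + 56 + 14 + 8 + 12 + 4
= 584.

584


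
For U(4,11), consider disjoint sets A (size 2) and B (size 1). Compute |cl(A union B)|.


|A union B| = 2 + 1 = 3 (disjoint).
In U(4,11), cl(S) = S if |S| < 4, else cl(S) = E.
Since 3 < 4, cl(A union B) = A union B.
|cl(A union B)| = 3.

3


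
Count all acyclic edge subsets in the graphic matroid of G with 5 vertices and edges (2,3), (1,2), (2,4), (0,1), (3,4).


An independent set in a graphic matroid is an acyclic edge subset.
G has 5 vertices and 5 edges.
Enumerate all 2^5 = 32 subsets, checking for acyclicity.
Total independent sets = 28.

28


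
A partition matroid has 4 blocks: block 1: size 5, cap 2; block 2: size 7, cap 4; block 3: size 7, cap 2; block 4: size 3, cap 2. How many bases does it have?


A basis picks exactly ci elements from block i.
Number of bases = product of C(|Si|, ci).
= C(5,2) * C(7,4) * C(7,2) * C(3,2)
= 10 * 35 * 21 * 3
= 22050.

22050


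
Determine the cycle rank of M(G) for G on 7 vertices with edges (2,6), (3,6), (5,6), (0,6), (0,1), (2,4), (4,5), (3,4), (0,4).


Cycle rank (nullity) = |E| - r(M) = |E| - (|V| - c).
|E| = 9, |V| = 7, c = 1.
Nullity = 9 - (7 - 1) = 9 - 6 = 3.

3


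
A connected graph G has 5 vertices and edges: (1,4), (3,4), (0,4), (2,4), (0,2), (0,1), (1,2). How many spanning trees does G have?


By Kirchhoff's matrix tree theorem, the number of spanning trees equals
the determinant of any cofactor of the Laplacian matrix L.
G has 5 vertices and 7 edges.
Computing the (4 x 4) cofactor determinant gives 16.

16


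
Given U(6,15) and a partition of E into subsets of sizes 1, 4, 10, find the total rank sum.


r(Ai) = min(|Ai|, 6) for each part.
Sum = min(1,6) + min(4,6) + min(10,6)
    = 1 + 4 + 6
    = 11.

11


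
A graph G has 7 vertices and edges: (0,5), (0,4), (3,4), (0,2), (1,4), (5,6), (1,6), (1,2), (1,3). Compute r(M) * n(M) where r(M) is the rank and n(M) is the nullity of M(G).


r(M) = |V| - c = 7 - 1 = 6.
nullity = |E| - r(M) = 9 - 6 = 3.
Product = 6 * 3 = 18.

18


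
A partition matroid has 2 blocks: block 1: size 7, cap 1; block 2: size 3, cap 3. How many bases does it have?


A basis picks exactly ci elements from block i.
Number of bases = product of C(|Si|, ci).
= C(7,1) * C(3,3)
= 7 * 1
= 7.

7


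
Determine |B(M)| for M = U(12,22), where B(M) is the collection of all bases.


Bases of U(12,22) are all 12-element subsets of the 22-element ground set.
Number of bases = C(22,12).
(22 choose 12) = 646646.

646646


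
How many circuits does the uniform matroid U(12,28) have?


In U(12,28), circuits are the (13)-element subsets.
Any set of 13 elements is dependent, and removing any one element gives
an independent set of size 12, so it is a minimal dependent set.
Number of circuits = (28 choose 13) = 37442160.

37442160


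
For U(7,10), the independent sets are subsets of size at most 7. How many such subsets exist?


Independent sets of U(7,10) are all subsets of size <= 7.
Count = C(10,0) + C(10,1) + C(10,2) + C(10,3) + C(10,4) + C(10,5) + C(10,6) + C(10,7)
     = 1 + 10 + 45 + 120 + 210 + 252 + 210 + 120
     = 968.

968


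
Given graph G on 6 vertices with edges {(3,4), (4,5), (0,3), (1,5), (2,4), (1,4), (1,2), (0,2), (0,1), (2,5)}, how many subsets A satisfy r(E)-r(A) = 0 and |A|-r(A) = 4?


R(x,y) = sum over A in 2^E of x^(r(E)-r(A)) * y^(|A|-r(A)).
G has 6 vertices, 10 edges. r(E) = 5.
Enumerate all 2^10 = 1024 subsets.
Count subsets with r(E)-r(A)=0 and |A|-r(A)=4: 10.

10


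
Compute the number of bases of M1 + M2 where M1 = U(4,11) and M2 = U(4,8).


Bases of a direct sum M1 + M2: |B| = |B(M1)| * |B(M2)|.
|B(U(4,11))| = C(11,4) = 330.
|B(U(4,8))| = C(8,4) = 70.
Total bases = 330 * 70 = 23100.

23100


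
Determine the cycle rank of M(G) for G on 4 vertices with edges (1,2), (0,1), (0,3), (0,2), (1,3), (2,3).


Cycle rank (nullity) = |E| - r(M) = |E| - (|V| - c).
|E| = 6, |V| = 4, c = 1.
Nullity = 6 - (4 - 1) = 6 - 3 = 3.

3


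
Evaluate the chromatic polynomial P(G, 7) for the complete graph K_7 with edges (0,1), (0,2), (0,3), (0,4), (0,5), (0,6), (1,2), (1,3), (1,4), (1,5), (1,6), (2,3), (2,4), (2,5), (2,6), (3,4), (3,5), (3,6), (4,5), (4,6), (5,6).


P(K_7, k) = k(k-1)(k-2)...(k-6).
P(7) = (7) * (6) * (5) * (4) * (3) * (2) * (1) = 5040.

5040


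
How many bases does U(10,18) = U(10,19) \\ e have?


Deleting e from U(10,19) gives U(10,18) since n > r.
Bases of U(10,18) = C(18,10) = 43758.

43758


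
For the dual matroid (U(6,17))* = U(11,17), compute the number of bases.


The dual of U(r,n) is U(n-r, n) = U(11,17).
Bases of U(11,17) are all (11)-element subsets.
|B(M*)| = C(17,11) = 17! / (11! * 6!) = 12376.

12376


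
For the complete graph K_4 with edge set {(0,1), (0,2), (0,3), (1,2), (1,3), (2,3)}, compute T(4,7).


T(K_4; x,y) = x^3 + 3x^2 + 4xy + 2x + y^3 + 3y^2 + 2y.
Substituting x=4, y=7:
= 64 + 48 + 112 + 8 + 343 + 147 + 14
= 736.

736


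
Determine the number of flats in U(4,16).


Flats of U(4,16): every subset of size < 4 is a flat, plus E itself.
Count = (16 choose 0) + (16 choose 1) + (16 choose 2) + (16 choose 3) + 1
     = 1 + 16 + 120 + 560 + 1
     = 698.

698


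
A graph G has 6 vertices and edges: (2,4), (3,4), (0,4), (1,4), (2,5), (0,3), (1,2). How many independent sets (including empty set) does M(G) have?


An independent set in a graphic matroid is an acyclic edge subset.
G has 6 vertices and 7 edges.
Enumerate all 2^7 = 128 subsets, checking for acyclicity.
Total independent sets = 98.

98


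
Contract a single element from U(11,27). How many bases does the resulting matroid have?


Contracting e from U(11,27) gives U(10,26).
Bases of U(10,26) = (26 choose 10) = 5311735.

5311735


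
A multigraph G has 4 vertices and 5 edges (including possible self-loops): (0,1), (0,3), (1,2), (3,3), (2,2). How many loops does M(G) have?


In a graphic matroid, a loop is a self-loop edge (u,u) with rank 0.
Examining all 5 edges for self-loops...
Self-loops found: (3,3), (2,2)
Number of loops = 2.

2


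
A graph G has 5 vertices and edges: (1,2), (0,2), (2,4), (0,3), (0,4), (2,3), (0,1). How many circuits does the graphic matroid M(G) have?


A circuit in a graphic matroid = edge set of a simple cycle.
G has 5 vertices and 7 edges.
Enumerating all minimal edge subsets forming cycles...
Total circuits found: 6.

6


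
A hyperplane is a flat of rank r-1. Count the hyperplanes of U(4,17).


Hyperplanes of U(4,17) are flats of rank 3.
In a uniform matroid, these are exactly the (3)-element subsets.
Count = C(17,3) = (17 * 16 * 15) / (1 * 2 * 3) = 680.

680


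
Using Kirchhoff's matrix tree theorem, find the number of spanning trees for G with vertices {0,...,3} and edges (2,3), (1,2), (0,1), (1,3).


By Kirchhoff's matrix tree theorem, the number of spanning trees equals
the determinant of any cofactor of the Laplacian matrix L.
G has 4 vertices and 4 edges.
Computing the (3 x 3) cofactor determinant gives 3.

3


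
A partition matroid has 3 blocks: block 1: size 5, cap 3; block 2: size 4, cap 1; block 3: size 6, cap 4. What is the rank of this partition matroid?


Rank of a partition matroid = sum of min(|Si|, ci) for each block.
= min(5,3) + min(4,1) + min(6,4)
= 3 + 1 + 4
= 8.

8


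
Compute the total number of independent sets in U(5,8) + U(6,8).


For a direct sum, |I(M1+M2)| = |I(M1)| * |I(M2)|.
|I(U(5,8))| = sum C(8,k) for k=0..5 = 219.
|I(U(6,8))| = sum C(8,k) for k=0..6 = 247.
Total = 219 * 247 = 54093.

54093


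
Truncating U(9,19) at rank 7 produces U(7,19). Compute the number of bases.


Truncating U(9,19) to rank 7 gives U(7,19).
Bases of U(7,19) are all 7-element subsets of 19 elements.
Number of bases = (19 choose 7) = 50388.

50388


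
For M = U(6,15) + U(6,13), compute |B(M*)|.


(M1+M2)* = M1* + M2*.
M1* = U(9,15), bases: C(15,9) = 5005.
M2* = U(7,13), bases: C(13,7) = 1716.
|B(M*)| = 5005 * 1716 = 8588580.

8588580


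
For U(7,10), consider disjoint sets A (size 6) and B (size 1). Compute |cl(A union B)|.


|A union B| = 6 + 1 = 7 (disjoint).
In U(7,10), cl(S) = S if |S| < 7, else cl(S) = E.
Since 7 >= 7, cl(A union B) = E.
|cl(A union B)| = 10.

10


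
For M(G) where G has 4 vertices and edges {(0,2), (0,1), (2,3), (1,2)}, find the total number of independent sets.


An independent set in a graphic matroid is an acyclic edge subset.
G has 4 vertices and 4 edges.
Enumerate all 2^4 = 16 subsets, checking for acyclicity.
Total independent sets = 14.

14


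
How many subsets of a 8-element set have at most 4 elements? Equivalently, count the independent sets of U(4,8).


Independent sets of U(4,8) are all subsets of size <= 4.
Count = C(8,0) + C(8,1) + C(8,2) + C(8,3) + C(8,4)
     = 1 + 8 + 28 + 56 + 70
     = 163.

163


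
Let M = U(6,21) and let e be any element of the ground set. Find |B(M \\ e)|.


Deleting e from U(6,21) gives U(6,20) since n > r.
Bases of U(6,20) = C(20,6) = 38760.

38760


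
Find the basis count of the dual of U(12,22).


The dual of U(r,n) is U(n-r, n) = U(10,22).
Bases of U(10,22) are all (10)-element subsets.
|B(M*)| = (22 choose 10) = 646646.

646646


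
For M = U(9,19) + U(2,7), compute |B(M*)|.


(M1+M2)* = M1* + M2*.
M1* = U(10,19), bases: C(19,10) = 92378.
M2* = U(5,7), bases: C(7,5) = 21.
|B(M*)| = 92378 * 21 = 1939938.

1939938


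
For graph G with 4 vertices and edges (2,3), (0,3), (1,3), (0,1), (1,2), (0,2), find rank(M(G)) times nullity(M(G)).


r(M) = |V| - c = 4 - 1 = 3.
nullity = |E| - r(M) = 6 - 3 = 3.
Product = 3 * 3 = 9.

9


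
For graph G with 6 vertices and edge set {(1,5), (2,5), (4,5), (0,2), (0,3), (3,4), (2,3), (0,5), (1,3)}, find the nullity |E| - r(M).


Cycle rank (nullity) = |E| - r(M) = |E| - (|V| - c).
|E| = 9, |V| = 6, c = 1.
Nullity = 9 - (6 - 1) = 9 - 5 = 4.

4


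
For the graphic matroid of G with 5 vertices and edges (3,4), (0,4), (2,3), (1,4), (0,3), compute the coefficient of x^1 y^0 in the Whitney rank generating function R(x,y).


R(x,y) = sum over A in 2^E of x^(r(E)-r(A)) * y^(|A|-r(A)).
G has 5 vertices, 5 edges. r(E) = 4.
Enumerate all 2^5 = 32 subsets.
Count subsets with r(E)-r(A)=1 and |A|-r(A)=0: 9.

9


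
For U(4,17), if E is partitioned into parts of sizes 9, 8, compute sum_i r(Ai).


r(Ai) = min(|Ai|, 4) for each part.
Sum = min(9,4) + min(8,4)
    = 4 + 4
    = 8.

8


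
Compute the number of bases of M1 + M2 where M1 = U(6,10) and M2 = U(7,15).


Bases of a direct sum M1 + M2: |B| = |B(M1)| * |B(M2)|.
|B(U(6,10))| = C(10,6) = 210.
|B(U(7,15))| = C(15,7) = 6435.
Total bases = 210 * 6435 = 1351350.

1351350


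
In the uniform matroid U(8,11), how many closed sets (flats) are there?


Flats of U(8,11): every subset of size < 8 is a flat, plus E itself.
Count = (11 choose 0) + (11 choose 1) + (11 choose 2) + (11 choose 3) + (11 choose 4) + (11 choose 5) + (11 choose 6) + (11 choose 7) + 1
     = 1 + 11 + 55 + 165 + 330 + 462 + 462 + 330 + 1
     = 1817.

1817


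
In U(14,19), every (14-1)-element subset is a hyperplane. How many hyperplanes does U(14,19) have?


Hyperplanes of U(14,19) are flats of rank 13.
In a uniform matroid, these are exactly the (13)-element subsets.
Count = (19 choose 13) = 27132.

27132


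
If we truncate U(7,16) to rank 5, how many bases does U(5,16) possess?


Truncating U(7,16) to rank 5 gives U(5,16).
Bases of U(5,16) are all 5-element subsets of 16 elements.
Number of bases = (16 choose 5) = 4368.

4368


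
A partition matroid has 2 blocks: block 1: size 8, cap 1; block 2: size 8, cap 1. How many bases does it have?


A basis picks exactly ci elements from block i.
Number of bases = product of C(|Si|, ci).
= C(8,1) * C(8,1)
= 8 * 8
= 64.

64


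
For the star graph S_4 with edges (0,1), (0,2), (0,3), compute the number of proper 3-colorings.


P(tree, k) = k * (k-1)^(3) for any tree on 4 vertices.
P(3) = 3 * 2^3 = 3 * 8 = 24.

24


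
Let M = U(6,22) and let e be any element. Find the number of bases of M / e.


Contracting e from U(6,22) gives U(5,21).
Bases of U(5,21) = C(21,5) = 21! / (5! * 16!) = 20349.

20349


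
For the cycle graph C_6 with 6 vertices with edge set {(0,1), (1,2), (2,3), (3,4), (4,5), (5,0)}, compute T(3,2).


T(C_6; x,y) = x + x^2 + ... + x^(5) + y.
T(3,2) = 3^1 + 3^2 + 3^3 + 3^4 + 3^5 + 2
= 3 + 9 + 27 + 81 + 243 + 2
= 365.

365


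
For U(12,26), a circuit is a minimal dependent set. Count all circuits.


In U(12,26), circuits are the (13)-element subsets.
Any set of 13 elements is dependent, and removing any one element gives
an independent set of size 12, so it is a minimal dependent set.
Number of circuits = C(26,13) = 10400600.

10400600


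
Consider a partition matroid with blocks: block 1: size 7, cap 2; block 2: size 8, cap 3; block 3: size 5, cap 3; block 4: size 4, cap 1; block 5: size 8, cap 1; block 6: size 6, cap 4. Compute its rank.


Rank of a partition matroid = sum of min(|Si|, ci) for each block.
= min(7,2) + min(8,3) + min(5,3) + min(4,1) + min(8,1) + min(6,4)
= 2 + 3 + 3 + 1 + 1 + 4
= 14.

14


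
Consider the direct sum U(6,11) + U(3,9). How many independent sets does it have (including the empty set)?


For a direct sum, |I(M1+M2)| = |I(M1)| * |I(M2)|.
|I(U(6,11))| = sum C(11,k) for k=0..6 = 1486.
|I(U(3,9))| = sum C(9,k) for k=0..3 = 130.
Total = 1486 * 130 = 193180.

193180


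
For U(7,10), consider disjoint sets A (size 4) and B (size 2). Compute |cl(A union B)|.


|A union B| = 4 + 2 = 6 (disjoint).
In U(7,10), cl(S) = S if |S| < 7, else cl(S) = E.
Since 6 < 7, cl(A union B) = A union B.
|cl(A union B)| = 6.

6
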